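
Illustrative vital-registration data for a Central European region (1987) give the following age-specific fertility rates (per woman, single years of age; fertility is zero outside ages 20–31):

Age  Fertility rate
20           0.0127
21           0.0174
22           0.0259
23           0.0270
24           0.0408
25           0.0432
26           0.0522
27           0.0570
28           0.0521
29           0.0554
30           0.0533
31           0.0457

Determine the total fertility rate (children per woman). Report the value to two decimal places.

Sum of ASFRs = 0.0127 + 0.0174 + 0.0259 + 0.0270 + 0.0408 + 0.0432 + 0.0522 + 0.0570 + 0.0521 + 0.0554 + 0.0533 + 0.0457 = 0.4827
TFR = 0.4827

0.48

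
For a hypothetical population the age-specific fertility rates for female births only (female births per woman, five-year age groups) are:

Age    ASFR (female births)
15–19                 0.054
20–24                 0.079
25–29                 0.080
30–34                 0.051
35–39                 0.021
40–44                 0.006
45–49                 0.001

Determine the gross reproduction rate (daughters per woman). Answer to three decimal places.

1.460

Sum of female ASFRs = 0.054 + 0.079 + 0.080 + 0.051 + 0.021 + 0.006 + 0.001 = 0.292
GRR = 5 × 0.292 = 1.46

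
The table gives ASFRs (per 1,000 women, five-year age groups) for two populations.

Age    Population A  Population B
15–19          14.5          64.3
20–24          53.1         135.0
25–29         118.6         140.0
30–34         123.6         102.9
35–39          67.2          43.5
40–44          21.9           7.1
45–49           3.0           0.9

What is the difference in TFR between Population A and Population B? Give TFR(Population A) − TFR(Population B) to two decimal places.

-0.46

Population A:
  Sum of ASFRs = 14.5 + 53.1 + 118.6 + 123.6 + 67.2 + 21.9 + 3.0 = 401.9
  TFR = 5 × 401.9 / 1000 = 2.0095
Population B:
  Sum of ASFRs = 64.3 + 135.0 + 140.0 + 102.9 + 43.5 + 7.1 + 0.9 = 493.7
  TFR = 5 × 493.7 / 1000 = 2.4685
Difference = 2.0095 − 2.4685 = -0.459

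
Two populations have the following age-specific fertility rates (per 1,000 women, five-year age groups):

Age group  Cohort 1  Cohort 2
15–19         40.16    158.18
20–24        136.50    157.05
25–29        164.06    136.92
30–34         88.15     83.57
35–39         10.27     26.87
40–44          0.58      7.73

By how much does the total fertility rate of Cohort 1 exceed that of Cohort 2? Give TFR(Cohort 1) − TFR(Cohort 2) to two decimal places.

Cohort 1:
  Sum of ASFRs = 40.16 + 136.50 + 164.06 + 88.15 + 10.27 + 0.58 = 439.72
  TFR = 5 × 439.72 / 1000 = 2.1986
Cohort 2:
  Sum of ASFRs = 158.18 + 157.05 + 136.92 + 83.57 + 26.87 + 7.73 = 570.32
  TFR = 5 × 570.32 / 1000 = 2.8516
Difference = 2.1986 − 2.8516 = -0.653

-0.65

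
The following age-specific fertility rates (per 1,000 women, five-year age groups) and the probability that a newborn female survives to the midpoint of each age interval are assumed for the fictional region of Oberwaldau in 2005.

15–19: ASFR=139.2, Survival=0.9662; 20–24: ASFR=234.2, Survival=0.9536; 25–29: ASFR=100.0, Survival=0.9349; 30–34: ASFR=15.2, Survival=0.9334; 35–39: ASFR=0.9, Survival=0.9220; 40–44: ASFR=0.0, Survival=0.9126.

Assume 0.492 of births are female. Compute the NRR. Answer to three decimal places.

Proportion female at birth = 0.492.
Survival-weighted fertility by age (5·fₓ·Sₓ):
  15–19: 5 × 139.2/1000 × 0.9662 = 0.67248
  20–24: 5 × 234.2/1000 × 0.9536 = 1.11667
  25–29: 5 × 100.0/1000 × 0.9349 = 0.46745
  30–34: 5 × 15.2/1000 × 0.9334 = 0.07094
  35–39: 5 × 0.9/1000 × 0.9220 = 0.00415
  40–44: 5 × 0.0/1000 × 0.9126 = 0.00000
Sum = 2.33169
NRR = 0.492 × 2.33169 = 1.14719
An NRR exceeding 1 indicates intrinsic growth under these rates.

1.147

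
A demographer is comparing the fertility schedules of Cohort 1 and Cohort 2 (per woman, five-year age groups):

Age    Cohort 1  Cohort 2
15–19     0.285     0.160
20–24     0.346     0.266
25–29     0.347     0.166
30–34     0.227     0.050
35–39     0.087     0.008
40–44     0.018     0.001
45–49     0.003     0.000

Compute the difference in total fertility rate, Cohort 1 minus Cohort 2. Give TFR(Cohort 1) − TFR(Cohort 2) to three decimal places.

3.310

Cohort 1:
  Sum of ASFRs = 0.285 + 0.346 + 0.347 + 0.227 + 0.087 + 0.018 + 0.003 = 1.313
  TFR = 5 × 1.313 = 6.565
Cohort 2:
  Sum of ASFRs = 0.160 + 0.266 + 0.166 + 0.050 + 0.008 + 0.001 + 0.000 = 0.651
  TFR = 5 × 0.651 = 3.255
Difference = 6.565 − 3.255 = 3.31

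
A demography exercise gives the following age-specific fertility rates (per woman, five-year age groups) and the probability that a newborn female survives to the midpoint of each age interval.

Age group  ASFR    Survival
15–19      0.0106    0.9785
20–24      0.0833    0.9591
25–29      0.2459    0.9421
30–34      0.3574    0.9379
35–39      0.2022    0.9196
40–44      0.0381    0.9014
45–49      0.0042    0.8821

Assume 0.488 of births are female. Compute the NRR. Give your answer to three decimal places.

2.150

Proportion female at birth = 0.488.
Each age group contributes 5 × ASFR × survival:
  15–19: 5 × 0.0106 × 0.9785 = 0.05186
  20–24: 5 × 0.0833 × 0.9591 = 0.39947
  25–29: 5 × 0.2459 × 0.9421 = 1.15831
  30–34: 5 × 0.3574 × 0.9379 = 1.67603
  35–39: 5 × 0.2022 × 0.9196 = 0.92972
  40–44: 5 × 0.0381 × 0.9014 = 0.17172
  45–49: 5 × 0.0042 × 0.8821 = 0.01852
Sum = 4.40563
NRR = 0.488 × 4.40563 = 2.14995
An NRR exceeding 1 indicates intrinsic growth under these rates.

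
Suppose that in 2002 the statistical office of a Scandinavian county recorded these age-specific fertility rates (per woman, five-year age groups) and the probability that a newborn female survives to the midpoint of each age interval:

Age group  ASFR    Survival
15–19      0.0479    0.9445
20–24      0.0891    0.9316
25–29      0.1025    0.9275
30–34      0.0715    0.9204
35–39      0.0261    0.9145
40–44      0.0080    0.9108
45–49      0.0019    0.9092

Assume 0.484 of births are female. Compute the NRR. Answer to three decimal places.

Proportion female at birth = 0.484.
Each age group contributes 5 × ASFR × survival:
  15–19: 5 × 0.0479 × 0.9445 = 0.22621
  20–24: 5 × 0.0891 × 0.9316 = 0.41503
  25–29: 5 × 0.1025 × 0.9275 = 0.47534
  30–34: 5 × 0.0715 × 0.9204 = 0.32904
  35–39: 5 × 0.0261 × 0.9145 = 0.11934
  40–44: 5 × 0.0080 × 0.9108 = 0.03643
  45–49: 5 × 0.0019 × 0.9092 = 0.00864
Sum = 1.61003
NRR = 0.484 × 1.61003 = 0.77925

0.779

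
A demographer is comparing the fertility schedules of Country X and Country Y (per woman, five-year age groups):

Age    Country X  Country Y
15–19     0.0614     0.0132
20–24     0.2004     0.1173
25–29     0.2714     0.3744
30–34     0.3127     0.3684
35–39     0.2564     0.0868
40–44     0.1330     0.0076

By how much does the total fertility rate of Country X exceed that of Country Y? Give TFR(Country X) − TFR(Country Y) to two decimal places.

1.34

Country X:
  Sum of ASFRs = 0.0614 + 0.2004 + 0.2714 + 0.3127 + 0.2564 + 0.1330 = 1.2353
  TFR = 5 × 1.2353 = 6.1765
Country Y:
  Sum of ASFRs = 0.0132 + 0.1173 + 0.3744 + 0.3684 + 0.0868 + 0.0076 = 0.9677
  TFR = 5 × 0.9677 = 4.8385
Difference = 6.1765 − 4.8385 = 1.338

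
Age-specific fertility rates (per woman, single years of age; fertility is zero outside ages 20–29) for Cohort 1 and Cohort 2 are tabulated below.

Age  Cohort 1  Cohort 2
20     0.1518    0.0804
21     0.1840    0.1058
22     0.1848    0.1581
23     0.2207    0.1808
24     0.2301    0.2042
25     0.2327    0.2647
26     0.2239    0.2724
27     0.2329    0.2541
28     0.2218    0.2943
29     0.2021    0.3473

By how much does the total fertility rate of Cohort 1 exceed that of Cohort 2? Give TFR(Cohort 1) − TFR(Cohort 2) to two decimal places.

-0.08

Cohort 1:
  Sum of ASFRs = 0.1518 + 0.1840 + 0.1848 + 0.2207 + 0.2301 + 0.2327 + 0.2239 + 0.2329 + 0.2218 + 0.2021 = 2.0848
  TFR = 2.0848
Cohort 2:
  Sum of ASFRs = 0.0804 + 0.1058 + 0.1581 + 0.1808 + 0.2042 + 0.2647 + 0.2724 + 0.2541 + 0.2943 + 0.3473 = 2.1621
  TFR = 2.1621
Difference = 2.0848 − 2.1621 = -0.0773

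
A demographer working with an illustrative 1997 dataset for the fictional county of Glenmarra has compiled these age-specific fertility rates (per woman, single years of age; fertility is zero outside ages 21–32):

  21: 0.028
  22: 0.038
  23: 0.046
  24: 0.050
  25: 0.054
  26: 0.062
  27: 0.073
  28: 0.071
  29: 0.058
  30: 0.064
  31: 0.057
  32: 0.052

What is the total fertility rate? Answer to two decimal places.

0.65

Sum of ASFRs = 0.028 + 0.038 + 0.046 + 0.050 + 0.054 + 0.062 + 0.073 + 0.071 + 0.058 + 0.064 + 0.057 + 0.052 = 0.653
TFR = 0.653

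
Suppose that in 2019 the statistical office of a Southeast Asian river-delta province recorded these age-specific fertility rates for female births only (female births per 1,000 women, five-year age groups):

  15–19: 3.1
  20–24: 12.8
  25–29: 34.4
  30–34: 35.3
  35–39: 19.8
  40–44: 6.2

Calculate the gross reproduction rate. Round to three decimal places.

0.558

Sum of female ASFRs = 3.1 + 12.8 + 34.4 + 35.3 + 19.8 + 6.2 = 111.6
GRR = 5 × 111.6 / 1000 = 0.558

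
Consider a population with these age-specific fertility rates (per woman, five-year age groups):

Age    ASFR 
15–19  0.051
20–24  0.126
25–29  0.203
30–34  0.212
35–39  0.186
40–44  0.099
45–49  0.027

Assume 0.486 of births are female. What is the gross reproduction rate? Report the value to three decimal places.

Proportion female at birth = 0.486.
Sum of ASFRs = 0.051 + 0.126 + 0.203 + 0.212 + 0.186 + 0.099 + 0.027 = 0.904
TFR = 5 × 0.904 = 4.52
GRR = 0.486 × 4.52 = 2.19672

2.197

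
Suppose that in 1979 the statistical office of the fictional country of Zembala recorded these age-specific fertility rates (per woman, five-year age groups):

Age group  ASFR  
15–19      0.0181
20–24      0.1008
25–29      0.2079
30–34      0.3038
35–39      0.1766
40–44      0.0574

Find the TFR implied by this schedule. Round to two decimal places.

4.32

Sum of ASFRs = 0.0181 + 0.1008 + 0.2079 + 0.3038 + 0.1766 + 0.0574 = 0.8646
TFR = 5 × 0.8646 = 4.323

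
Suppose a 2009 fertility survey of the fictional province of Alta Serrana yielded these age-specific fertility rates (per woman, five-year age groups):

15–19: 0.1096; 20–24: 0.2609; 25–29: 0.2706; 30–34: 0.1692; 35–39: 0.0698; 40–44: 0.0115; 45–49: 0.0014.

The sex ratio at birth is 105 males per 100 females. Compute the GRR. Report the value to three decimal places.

Proportion female at birth = 100 / (100 + 105) = 0.48780.
Sum of ASFRs = 0.1096 + 0.2609 + 0.2706 + 0.1692 + 0.0698 + 0.0115 + 0.0014 = 0.8930
TFR = 5 × 0.8930 = 4.465
GRR = 0.48780 × 4.465 = 2.17803

2.178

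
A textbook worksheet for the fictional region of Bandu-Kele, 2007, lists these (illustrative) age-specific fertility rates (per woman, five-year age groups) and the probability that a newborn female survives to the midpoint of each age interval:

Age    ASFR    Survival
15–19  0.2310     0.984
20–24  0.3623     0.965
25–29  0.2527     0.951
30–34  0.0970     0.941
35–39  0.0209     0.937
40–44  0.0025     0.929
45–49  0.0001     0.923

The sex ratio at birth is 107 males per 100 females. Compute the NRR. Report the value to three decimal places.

2.248

Proportion female at birth = 100 / (100 + 107) = 0.48309.
Survival-weighted fertility by age (5·fₓ·Sₓ):
  15–19: 5 × 0.2310 × 0.984 = 1.13652
  20–24: 5 × 0.3623 × 0.965 = 1.74810
  25–29: 5 × 0.2527 × 0.951 = 1.20159
  30–34: 5 × 0.0970 × 0.941 = 0.45639
  35–39: 5 × 0.0209 × 0.937 = 0.09792
  40–44: 5 × 0.0025 × 0.929 = 0.01161
  45–49: 5 × 0.0001 × 0.923 = 0.00046
Sum = 4.65259
NRR = 0.48309 × 4.65259 = 2.24762
NRR > 1, so each generation more than replaces itself.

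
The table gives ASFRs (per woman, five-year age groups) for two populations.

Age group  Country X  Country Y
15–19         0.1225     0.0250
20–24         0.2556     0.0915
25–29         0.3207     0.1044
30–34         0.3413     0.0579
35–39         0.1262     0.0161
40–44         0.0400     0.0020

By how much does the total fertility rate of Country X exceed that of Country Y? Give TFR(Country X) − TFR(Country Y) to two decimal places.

Country X:
  Sum of ASFRs = 0.1225 + 0.2556 + 0.3207 + 0.3413 + 0.1262 + 0.0400 = 1.2063
  TFR = 5 × 1.2063 = 6.0315
Country Y:
  Sum of ASFRs = 0.0250 + 0.0915 + 0.1044 + 0.0579 + 0.0161 + 0.0020 = 0.2969
  TFR = 5 × 0.2969 = 1.4845
Difference = 6.0315 − 1.4845 = 4.547

4.55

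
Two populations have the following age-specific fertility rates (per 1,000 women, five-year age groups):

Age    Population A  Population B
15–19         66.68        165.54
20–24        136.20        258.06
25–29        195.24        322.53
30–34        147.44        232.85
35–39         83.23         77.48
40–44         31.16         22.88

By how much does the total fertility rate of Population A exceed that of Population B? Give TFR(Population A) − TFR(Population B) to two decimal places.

-2.10

Population A:
  Sum of ASFRs = 66.68 + 136.20 + 195.24 + 147.44 + 83.23 + 31.16 = 659.95
  TFR = 5 × 659.95 / 1000 = 3.29975
Population B:
  Sum of ASFRs = 165.54 + 258.06 + 322.53 + 232.85 + 77.48 + 22.88 = 1079.34
  TFR = 5 × 1079.34 / 1000 = 5.3967
Difference = 3.29975 − 5.3967 = -2.09695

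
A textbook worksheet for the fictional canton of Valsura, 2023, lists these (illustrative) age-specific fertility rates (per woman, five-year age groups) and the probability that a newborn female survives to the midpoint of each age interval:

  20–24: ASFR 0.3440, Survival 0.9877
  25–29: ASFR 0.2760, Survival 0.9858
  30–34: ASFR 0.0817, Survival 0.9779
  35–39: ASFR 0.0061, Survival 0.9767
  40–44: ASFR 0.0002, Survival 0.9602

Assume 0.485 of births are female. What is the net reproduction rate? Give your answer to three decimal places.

Proportion female at birth = 0.485.
Per-age-group product (5 × ASFR × survival probability):
  20–24: 5 × 0.3440 × 0.9877 = 1.69884
  25–29: 5 × 0.2760 × 0.9858 = 1.36040
  30–34: 5 × 0.0817 × 0.9779 = 0.39947
  35–39: 5 × 0.0061 × 0.9767 = 0.02979
  40–44: 5 × 0.0002 × 0.9602 = 0.00096
Sum = 3.48946
NRR = 0.485 × 3.48946 = 1.69239
With NRR above 1 the population is above replacement fertility.

1.692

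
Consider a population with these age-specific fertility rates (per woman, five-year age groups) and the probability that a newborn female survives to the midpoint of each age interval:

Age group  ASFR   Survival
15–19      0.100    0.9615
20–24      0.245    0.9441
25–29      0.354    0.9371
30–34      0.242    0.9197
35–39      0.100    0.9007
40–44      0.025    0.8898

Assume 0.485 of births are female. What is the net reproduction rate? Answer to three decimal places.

2.411

Proportion female at birth = 0.485.
Each age group contributes 5 × ASFR × survival:
  15–19: 5 × 0.100 × 0.9615 = 0.48075
  20–24: 5 × 0.245 × 0.9441 = 1.15652
  25–29: 5 × 0.354 × 0.9371 = 1.65867
  30–34: 5 × 0.242 × 0.9197 = 1.11284
  35–39: 5 × 0.100 × 0.9007 = 0.45035
  40–44: 5 × 0.025 × 0.8898 = 0.11123
Sum = 4.97036
NRR = 0.485 × 4.97036 = 2.41062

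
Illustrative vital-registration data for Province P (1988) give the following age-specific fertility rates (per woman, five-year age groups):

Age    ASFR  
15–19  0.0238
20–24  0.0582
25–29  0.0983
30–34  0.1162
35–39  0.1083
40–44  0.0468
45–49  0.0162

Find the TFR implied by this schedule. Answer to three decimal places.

Sum of ASFRs = 0.0238 + 0.0582 + 0.0983 + 0.1162 + 0.1083 + 0.0468 + 0.0162 = 0.4678
TFR = 5 × 0.4678 = 2.339

2.339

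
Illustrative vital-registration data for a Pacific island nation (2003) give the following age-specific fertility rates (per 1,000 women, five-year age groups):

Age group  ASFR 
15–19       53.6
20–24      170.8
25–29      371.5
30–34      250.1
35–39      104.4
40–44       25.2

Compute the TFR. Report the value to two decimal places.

4.88

Sum of ASFRs = 53.6 + 170.8 + 371.5 + 250.1 + 104.4 + 25.2 = 975.6
TFR = 5 × 975.6 / 1000 = 4.878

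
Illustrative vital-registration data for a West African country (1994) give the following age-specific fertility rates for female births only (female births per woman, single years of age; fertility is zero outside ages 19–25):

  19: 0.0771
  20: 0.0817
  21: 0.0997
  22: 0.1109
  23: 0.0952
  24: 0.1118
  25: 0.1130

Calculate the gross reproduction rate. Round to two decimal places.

0.69

Sum of female ASFRs = 0.0771 + 0.0817 + 0.0997 + 0.1109 + 0.0952 + 0.1118 + 0.1130 = 0.6894
GRR = 0.6894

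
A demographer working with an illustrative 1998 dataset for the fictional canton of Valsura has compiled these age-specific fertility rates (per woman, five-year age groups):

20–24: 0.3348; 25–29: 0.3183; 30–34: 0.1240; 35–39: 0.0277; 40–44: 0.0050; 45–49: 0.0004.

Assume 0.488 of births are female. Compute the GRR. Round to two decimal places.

1.98

Proportion female at birth = 0.488.
Sum of ASFRs = 0.3348 + 0.3183 + 0.1240 + 0.0277 + 0.0050 + 0.0004 = 0.8102
TFR = 5 × 0.8102 = 4.051
GRR = 0.488 × 4.051 = 1.97689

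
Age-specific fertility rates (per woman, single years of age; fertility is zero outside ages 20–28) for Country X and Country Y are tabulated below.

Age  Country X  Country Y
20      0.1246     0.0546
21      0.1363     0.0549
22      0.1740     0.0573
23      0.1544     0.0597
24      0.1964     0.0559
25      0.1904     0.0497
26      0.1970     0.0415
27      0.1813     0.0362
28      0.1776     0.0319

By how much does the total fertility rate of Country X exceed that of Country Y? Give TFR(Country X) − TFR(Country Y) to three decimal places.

Country X:
  Sum of ASFRs = 0.1246 + 0.1363 + 0.1740 + 0.1544 + 0.1964 + 0.1904 + 0.1970 + 0.1813 + 0.1776 = 1.5320
  TFR = 1.532
Country Y:
  Sum of ASFRs = 0.0546 + 0.0549 + 0.0573 + 0.0597 + 0.0559 + 0.0497 + 0.0415 + 0.0362 + 0.0319 = 0.4417
  TFR = 0.4417
Difference = 1.532 − 0.4417 = 1.0903

1.090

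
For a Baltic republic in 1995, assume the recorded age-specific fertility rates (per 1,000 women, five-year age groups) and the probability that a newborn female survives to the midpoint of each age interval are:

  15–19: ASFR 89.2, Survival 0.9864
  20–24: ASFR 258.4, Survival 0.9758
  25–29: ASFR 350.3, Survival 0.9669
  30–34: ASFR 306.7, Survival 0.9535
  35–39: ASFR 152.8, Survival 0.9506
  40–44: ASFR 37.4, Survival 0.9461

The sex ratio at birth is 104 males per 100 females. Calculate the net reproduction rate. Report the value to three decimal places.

2.823

Proportion female at birth = 100 / (100 + 104) = 0.49020.
Per-age-group product (5 × ASFR × survival probability):
  15–19: 5 × 89.2/1000 × 0.9864 = 0.43993
  20–24: 5 × 258.4/1000 × 0.9758 = 1.26073
  25–29: 5 × 350.3/1000 × 0.9669 = 1.69353
  30–34: 5 × 306.7/1000 × 0.9535 = 1.46219
  35–39: 5 × 152.8/1000 × 0.9506 = 0.72626
  40–44: 5 × 37.4/1000 × 0.9461 = 0.17692
Sum = 5.75956
NRR = 0.49020 × 5.75956 = 2.82334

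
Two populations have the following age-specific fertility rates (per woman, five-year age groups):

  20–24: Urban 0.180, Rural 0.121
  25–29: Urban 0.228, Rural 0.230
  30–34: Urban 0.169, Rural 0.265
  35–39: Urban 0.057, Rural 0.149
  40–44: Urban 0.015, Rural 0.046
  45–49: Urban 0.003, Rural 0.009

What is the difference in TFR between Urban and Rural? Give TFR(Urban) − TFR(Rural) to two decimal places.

-0.84

Urban:
  Sum of ASFRs = 0.180 + 0.228 + 0.169 + 0.057 + 0.015 + 0.003 = 0.652
  TFR = 5 × 0.652 = 3.26
Rural:
  Sum of ASFRs = 0.121 + 0.230 + 0.265 + 0.149 + 0.046 + 0.009 = 0.820
  TFR = 5 × 0.820 = 4.1
Difference = 3.26 − 4.1 = -0.84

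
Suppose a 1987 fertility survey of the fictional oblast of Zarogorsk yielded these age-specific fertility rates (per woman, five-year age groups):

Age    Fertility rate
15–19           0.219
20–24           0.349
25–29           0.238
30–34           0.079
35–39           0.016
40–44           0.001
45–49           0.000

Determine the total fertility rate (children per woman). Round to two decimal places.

4.51

Sum of ASFRs = 0.219 + 0.349 + 0.238 + 0.079 + 0.016 + 0.001 + 0.000 = 0.902
TFR = 5 × 0.902 = 4.51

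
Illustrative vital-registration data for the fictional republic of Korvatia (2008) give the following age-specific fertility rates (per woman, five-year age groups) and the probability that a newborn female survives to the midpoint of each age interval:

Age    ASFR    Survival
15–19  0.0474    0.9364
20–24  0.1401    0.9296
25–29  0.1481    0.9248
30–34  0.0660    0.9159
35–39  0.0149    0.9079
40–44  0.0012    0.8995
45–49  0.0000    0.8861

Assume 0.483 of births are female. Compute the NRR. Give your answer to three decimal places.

Proportion female at birth = 0.483.
Each age group contributes 5 × ASFR × survival:
  15–19: 5 × 0.0474 × 0.9364 = 0.22193
  20–24: 5 × 0.1401 × 0.9296 = 0.65118
  25–29: 5 × 0.1481 × 0.9248 = 0.68481
  30–34: 5 × 0.0660 × 0.9159 = 0.30225
  35–39: 5 × 0.0149 × 0.9079 = 0.06764
  40–44: 5 × 0.0012 × 0.8995 = 0.00540
  45–49: 5 × 0.0000 × 0.8861 = 0.00000
Sum = 1.93321
NRR = 0.483 × 1.93321 = 0.93374
NRR < 1, so the cohort does not fully replace itself.

0.934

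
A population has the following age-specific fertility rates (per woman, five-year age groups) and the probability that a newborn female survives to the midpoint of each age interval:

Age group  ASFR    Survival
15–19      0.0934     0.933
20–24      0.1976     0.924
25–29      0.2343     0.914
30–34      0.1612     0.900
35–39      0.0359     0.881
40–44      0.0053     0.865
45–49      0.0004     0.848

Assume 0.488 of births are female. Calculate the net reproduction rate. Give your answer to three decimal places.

1.624

Proportion female at birth = 0.488.
Survival-weighted fertility by age (5·fₓ·Sₓ):
  15–19: 5 × 0.0934 × 0.933 = 0.43571
  20–24: 5 × 0.1976 × 0.924 = 0.91291
  25–29: 5 × 0.2343 × 0.914 = 1.07075
  30–34: 5 × 0.1612 × 0.900 = 0.72540
  35–39: 5 × 0.0359 × 0.881 = 0.15814
  40–44: 5 × 0.0053 × 0.865 = 0.02292
  45–49: 5 × 0.0004 × 0.848 = 0.00170
Sum = 3.32753
NRR = 0.488 × 3.32753 = 1.62383
NRR > 1, so each generation more than replaces itself.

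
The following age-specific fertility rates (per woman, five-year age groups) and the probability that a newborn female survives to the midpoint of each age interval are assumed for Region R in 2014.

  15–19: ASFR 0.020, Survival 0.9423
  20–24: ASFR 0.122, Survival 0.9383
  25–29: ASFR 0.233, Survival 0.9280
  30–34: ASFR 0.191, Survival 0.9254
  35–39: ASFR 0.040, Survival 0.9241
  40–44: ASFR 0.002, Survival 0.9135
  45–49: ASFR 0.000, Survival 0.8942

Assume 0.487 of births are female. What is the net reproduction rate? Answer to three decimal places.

1.376

Proportion female at birth = 0.487.
Survival-weighted fertility by age (5·fₓ·Sₓ):
  15–19: 5 × 0.020 × 0.9423 = 0.09423
  20–24: 5 × 0.122 × 0.9383 = 0.57236
  25–29: 5 × 0.233 × 0.9280 = 1.08112
  30–34: 5 × 0.191 × 0.9254 = 0.88376
  35–39: 5 × 0.040 × 0.9241 = 0.18482
  40–44: 5 × 0.002 × 0.9135 = 0.00914
  45–49: 5 × 0.000 × 0.8942 = 0.00000
Sum = 2.82543
NRR = 0.487 × 2.82543 = 1.37598
An NRR exceeding 1 indicates intrinsic growth under these rates.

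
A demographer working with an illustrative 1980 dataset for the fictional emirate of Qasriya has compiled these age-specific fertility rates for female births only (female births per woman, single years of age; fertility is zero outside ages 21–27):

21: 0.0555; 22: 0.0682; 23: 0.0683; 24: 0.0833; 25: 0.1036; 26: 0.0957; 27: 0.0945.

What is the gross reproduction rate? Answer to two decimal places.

0.57

Sum of female ASFRs = 0.0555 + 0.0682 + 0.0683 + 0.0833 + 0.1036 + 0.0957 + 0.0945 = 0.5691
GRR = 0.5691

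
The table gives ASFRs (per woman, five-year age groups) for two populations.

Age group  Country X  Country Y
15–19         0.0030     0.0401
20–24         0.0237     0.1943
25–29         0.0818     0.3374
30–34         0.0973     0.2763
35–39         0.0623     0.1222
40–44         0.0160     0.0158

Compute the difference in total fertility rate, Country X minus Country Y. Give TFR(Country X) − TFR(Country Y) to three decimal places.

-3.510

Country X:
  Sum of ASFRs = 0.0030 + 0.0237 + 0.0818 + 0.0973 + 0.0623 + 0.0160 = 0.2841
  TFR = 5 × 0.2841 = 1.4205
Country Y:
  Sum of ASFRs = 0.0401 + 0.1943 + 0.3374 + 0.2763 + 0.1222 + 0.0158 = 0.9861
  TFR = 5 × 0.9861 = 4.9305
Difference = 1.4205 − 4.9305 = -3.51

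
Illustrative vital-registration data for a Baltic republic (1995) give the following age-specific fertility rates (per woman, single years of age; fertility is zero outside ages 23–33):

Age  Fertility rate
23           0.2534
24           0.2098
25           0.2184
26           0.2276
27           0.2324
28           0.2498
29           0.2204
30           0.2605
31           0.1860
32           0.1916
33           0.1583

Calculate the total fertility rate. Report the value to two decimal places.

2.41

Sum of ASFRs = 0.2534 + 0.2098 + 0.2184 + 0.2276 + 0.2324 + 0.2498 + 0.2204 + 0.2605 + 0.1860 + 0.1916 + 0.1583 = 2.4082
TFR = 2.4082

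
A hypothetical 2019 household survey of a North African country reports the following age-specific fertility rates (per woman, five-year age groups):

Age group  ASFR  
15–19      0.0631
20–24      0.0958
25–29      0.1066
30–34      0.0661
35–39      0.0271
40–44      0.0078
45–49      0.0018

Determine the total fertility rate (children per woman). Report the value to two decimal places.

1.84

Sum of ASFRs = 0.0631 + 0.0958 + 0.1066 + 0.0661 + 0.0271 + 0.0078 + 0.0018 = 0.3683
TFR = 5 × 0.3683 = 1.8415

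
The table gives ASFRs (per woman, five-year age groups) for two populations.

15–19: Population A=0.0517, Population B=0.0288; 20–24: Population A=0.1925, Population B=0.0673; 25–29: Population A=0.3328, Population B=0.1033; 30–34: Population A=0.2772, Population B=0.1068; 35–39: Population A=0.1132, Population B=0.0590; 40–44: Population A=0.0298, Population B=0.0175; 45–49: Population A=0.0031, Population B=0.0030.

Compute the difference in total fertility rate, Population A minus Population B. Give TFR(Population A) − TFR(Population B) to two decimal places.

Population A:
  Sum of ASFRs = 0.0517 + 0.1925 + 0.3328 + 0.2772 + 0.1132 + 0.0298 + 0.0031 = 1.0003
  TFR = 5 × 1.0003 = 5.0015
Population B:
  Sum of ASFRs = 0.0288 + 0.0673 + 0.1033 + 0.1068 + 0.0590 + 0.0175 + 0.0030 = 0.3857
  TFR = 5 × 0.3857 = 1.9285
Difference = 5.0015 − 1.9285 = 3.073

3.07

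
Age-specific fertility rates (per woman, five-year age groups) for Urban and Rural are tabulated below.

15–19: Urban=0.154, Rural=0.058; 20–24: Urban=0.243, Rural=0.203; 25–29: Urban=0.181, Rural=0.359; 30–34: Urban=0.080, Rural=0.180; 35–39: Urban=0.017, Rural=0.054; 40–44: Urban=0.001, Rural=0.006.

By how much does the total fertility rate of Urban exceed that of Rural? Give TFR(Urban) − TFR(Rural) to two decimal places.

Urban:
  Sum of ASFRs = 0.154 + 0.243 + 0.181 + 0.080 + 0.017 + 0.001 = 0.676
  TFR = 5 × 0.676 = 3.38
Rural:
  Sum of ASFRs = 0.058 + 0.203 + 0.359 + 0.180 + 0.054 + 0.006 = 0.860
  TFR = 5 × 0.860 = 4.3
Difference = 3.38 − 4.3 = -0.92

-0.92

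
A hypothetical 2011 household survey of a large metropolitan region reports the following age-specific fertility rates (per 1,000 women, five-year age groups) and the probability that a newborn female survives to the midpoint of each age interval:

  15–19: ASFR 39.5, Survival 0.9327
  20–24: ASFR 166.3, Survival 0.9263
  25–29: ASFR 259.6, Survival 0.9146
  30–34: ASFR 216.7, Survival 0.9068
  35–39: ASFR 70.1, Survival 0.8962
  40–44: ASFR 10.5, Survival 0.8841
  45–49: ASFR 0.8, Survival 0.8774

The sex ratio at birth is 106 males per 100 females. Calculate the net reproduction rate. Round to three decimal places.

1.693

Proportion female at birth = 100 / (100 + 106) = 0.48544.
Per-age-group product (5 × ASFR × survival probability):
  15–19: 5 × 39.5/1000 × 0.9327 = 0.18421
  20–24: 5 × 166.3/1000 × 0.9263 = 0.77022
  25–29: 5 × 259.6/1000 × 0.9146 = 1.18715
  30–34: 5 × 216.7/1000 × 0.9068 = 0.98252
  35–39: 5 × 70.1/1000 × 0.8962 = 0.31412
  40–44: 5 × 10.5/1000 × 0.8841 = 0.04642
  45–49: 5 × 0.8/1000 × 0.8774 = 0.00351
Sum = 3.48815
NRR = 0.48544 × 3.48815 = 1.69329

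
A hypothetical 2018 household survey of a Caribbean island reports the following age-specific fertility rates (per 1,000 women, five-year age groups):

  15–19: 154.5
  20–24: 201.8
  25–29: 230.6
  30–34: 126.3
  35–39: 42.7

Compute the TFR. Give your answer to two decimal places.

3.78

Sum of ASFRs = 154.5 + 201.8 + 230.6 + 126.3 + 42.7 = 755.9
TFR = 5 × 755.9 / 1000 = 3.7795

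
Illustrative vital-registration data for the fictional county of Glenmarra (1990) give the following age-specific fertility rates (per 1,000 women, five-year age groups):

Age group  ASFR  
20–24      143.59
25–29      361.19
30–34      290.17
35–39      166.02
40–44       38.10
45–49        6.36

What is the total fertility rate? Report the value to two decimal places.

5.03

Sum of ASFRs = 143.59 + 361.19 + 290.17 + 166.02 + 38.10 + 6.36 = 1005.43
TFR = 5 × 1005.43 / 1000 = 5.02715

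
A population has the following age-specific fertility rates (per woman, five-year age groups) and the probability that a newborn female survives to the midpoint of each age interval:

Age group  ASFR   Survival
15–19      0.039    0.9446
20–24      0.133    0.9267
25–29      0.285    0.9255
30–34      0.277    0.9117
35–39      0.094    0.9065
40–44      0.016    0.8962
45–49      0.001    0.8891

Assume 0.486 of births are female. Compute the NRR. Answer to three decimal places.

Proportion female at birth = 0.486.
Each age group contributes 5 × ASFR × survival:
  15–19: 5 × 0.039 × 0.9446 = 0.18420
  20–24: 5 × 0.133 × 0.9267 = 0.61626
  25–29: 5 × 0.285 × 0.9255 = 1.31884
  30–34: 5 × 0.277 × 0.9117 = 1.26270
  35–39: 5 × 0.094 × 0.9065 = 0.42606
  40–44: 5 × 0.016 × 0.8962 = 0.07170
  45–49: 5 × 0.001 × 0.8891 = 0.00445
Sum = 3.88421
NRR = 0.486 × 3.88421 = 1.88773

1.888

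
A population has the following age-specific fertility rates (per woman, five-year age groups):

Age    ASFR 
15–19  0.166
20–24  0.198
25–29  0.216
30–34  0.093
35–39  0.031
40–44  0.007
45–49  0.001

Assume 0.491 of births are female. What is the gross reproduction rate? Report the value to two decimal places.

1.75

Proportion female at birth = 0.491.
Sum of ASFRs = 0.166 + 0.198 + 0.216 + 0.093 + 0.031 + 0.007 + 0.001 = 0.712
TFR = 5 × 0.712 = 3.56
GRR = 0.491 × 3.56 = 1.74796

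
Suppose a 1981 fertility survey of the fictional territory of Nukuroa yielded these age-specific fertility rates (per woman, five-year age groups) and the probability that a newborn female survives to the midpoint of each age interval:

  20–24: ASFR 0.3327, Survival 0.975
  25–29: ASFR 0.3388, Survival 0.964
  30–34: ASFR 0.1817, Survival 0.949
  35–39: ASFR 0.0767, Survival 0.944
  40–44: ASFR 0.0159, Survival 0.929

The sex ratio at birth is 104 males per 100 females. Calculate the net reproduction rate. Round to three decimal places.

Proportion female at birth = 100 / (100 + 104) = 0.49020.
Weighting each age-specific rate by interval width and survival:
  20–24: 5 × 0.3327 × 0.975 = 1.62191
  25–29: 5 × 0.3388 × 0.964 = 1.63302
  30–34: 5 × 0.1817 × 0.949 = 0.86217
  35–39: 5 × 0.0767 × 0.944 = 0.36202
  40–44: 5 × 0.0159 × 0.929 = 0.07386
Sum = 4.55298
NRR = 0.49020 × 4.55298 = 2.23187

2.232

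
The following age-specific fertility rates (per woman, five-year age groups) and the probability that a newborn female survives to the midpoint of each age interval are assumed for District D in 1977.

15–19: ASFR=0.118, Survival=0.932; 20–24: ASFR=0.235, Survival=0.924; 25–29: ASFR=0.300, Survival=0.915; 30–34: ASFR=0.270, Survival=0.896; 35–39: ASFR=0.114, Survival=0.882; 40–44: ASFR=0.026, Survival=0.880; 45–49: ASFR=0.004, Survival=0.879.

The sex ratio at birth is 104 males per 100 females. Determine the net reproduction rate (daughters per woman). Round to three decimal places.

2.379

Proportion female at birth = 100 / (100 + 104) = 0.49020.
Weighting each age-specific rate by interval width and survival:
  15–19: 5 × 0.118 × 0.932 = 0.54988
  20–24: 5 × 0.235 × 0.924 = 1.08570
  25–29: 5 × 0.300 × 0.915 = 1.37250
  30–34: 5 × 0.270 × 0.896 = 1.20960
  35–39: 5 × 0.114 × 0.882 = 0.50274
  40–44: 5 × 0.026 × 0.880 = 0.11440
  45–49: 5 × 0.004 × 0.879 = 0.01758
Sum = 4.85240
NRR = 0.49020 × 4.85240 = 2.37865
NRR > 1, so each generation more than replaces itself.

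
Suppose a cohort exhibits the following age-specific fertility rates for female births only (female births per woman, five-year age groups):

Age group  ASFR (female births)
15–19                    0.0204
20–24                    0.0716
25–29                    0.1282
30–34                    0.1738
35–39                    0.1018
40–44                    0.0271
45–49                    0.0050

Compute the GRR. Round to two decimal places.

2.64

Sum of female ASFRs = 0.0204 + 0.0716 + 0.1282 + 0.1738 + 0.1018 + 0.0271 + 0.0050 = 0.5279
GRR = 5 × 0.5279 = 2.6395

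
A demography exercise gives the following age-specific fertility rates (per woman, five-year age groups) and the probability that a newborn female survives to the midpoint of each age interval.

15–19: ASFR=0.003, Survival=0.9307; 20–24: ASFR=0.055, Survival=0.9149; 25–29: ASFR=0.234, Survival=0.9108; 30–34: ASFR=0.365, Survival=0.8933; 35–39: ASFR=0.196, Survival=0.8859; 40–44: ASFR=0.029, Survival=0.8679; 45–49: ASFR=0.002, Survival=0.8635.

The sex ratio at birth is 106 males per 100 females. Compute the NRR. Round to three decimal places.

Proportion female at birth = 100 / (100 + 106) = 0.48544.
Survival-weighted fertility by age (5·fₓ·Sₓ):
  15–19: 5 × 0.003 × 0.9307 = 0.01396
  20–24: 5 × 0.055 × 0.9149 = 0.25160
  25–29: 5 × 0.234 × 0.9108 = 1.06564
  30–34: 5 × 0.365 × 0.8933 = 1.63027
  35–39: 5 × 0.196 × 0.8859 = 0.86818
  40–44: 5 × 0.029 × 0.8679 = 0.12585
  45–49: 5 × 0.002 × 0.8635 = 0.00864
Sum = 3.96414
NRR = 0.48544 × 3.96414 = 1.92435

1.924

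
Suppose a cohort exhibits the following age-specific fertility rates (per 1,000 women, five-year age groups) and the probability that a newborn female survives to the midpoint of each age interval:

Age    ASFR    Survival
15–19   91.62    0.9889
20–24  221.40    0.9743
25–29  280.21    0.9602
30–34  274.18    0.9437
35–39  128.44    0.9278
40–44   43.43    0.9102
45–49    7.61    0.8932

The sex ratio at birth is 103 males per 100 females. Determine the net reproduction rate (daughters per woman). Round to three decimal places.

Proportion female at birth = 100 / (100 + 103) = 0.49261.
Each age group contributes 5 × ASFR × survival:
  15–19: 5 × 91.62/1000 × 0.9889 = 0.45302
  20–24: 5 × 221.40/1000 × 0.9743 = 1.07855
  25–29: 5 × 280.21/1000 × 0.9602 = 1.34529
  30–34: 5 × 274.18/1000 × 0.9437 = 1.29372
  35–39: 5 × 128.44/1000 × 0.9278 = 0.59583
  40–44: 5 × 43.43/1000 × 0.9102 = 0.19765
  45–49: 5 × 7.61/1000 × 0.8932 = 0.03399
Sum = 4.99805
NRR = 0.49261 × 4.99805 = 2.46209
An NRR exceeding 1 indicates intrinsic growth under these rates.

2.462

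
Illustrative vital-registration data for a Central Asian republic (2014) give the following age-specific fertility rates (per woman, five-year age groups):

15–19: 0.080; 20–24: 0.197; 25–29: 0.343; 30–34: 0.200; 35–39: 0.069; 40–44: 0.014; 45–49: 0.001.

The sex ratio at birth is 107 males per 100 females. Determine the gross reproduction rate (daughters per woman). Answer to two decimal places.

Proportion female at birth = 100 / (100 + 107) = 0.48309.
Sum of ASFRs = 0.080 + 0.197 + 0.343 + 0.200 + 0.069 + 0.014 + 0.001 = 0.904
TFR = 5 × 0.904 = 4.52
GRR = 0.48309 × 4.52 = 2.18357

2.18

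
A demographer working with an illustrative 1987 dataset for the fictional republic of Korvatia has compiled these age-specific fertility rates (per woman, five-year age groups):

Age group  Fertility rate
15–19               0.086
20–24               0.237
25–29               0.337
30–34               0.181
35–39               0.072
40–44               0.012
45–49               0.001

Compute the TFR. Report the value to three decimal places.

Sum of ASFRs = 0.086 + 0.237 + 0.337 + 0.181 + 0.072 + 0.012 + 0.001 = 0.926
TFR = 5 × 0.926 = 4.63

4.630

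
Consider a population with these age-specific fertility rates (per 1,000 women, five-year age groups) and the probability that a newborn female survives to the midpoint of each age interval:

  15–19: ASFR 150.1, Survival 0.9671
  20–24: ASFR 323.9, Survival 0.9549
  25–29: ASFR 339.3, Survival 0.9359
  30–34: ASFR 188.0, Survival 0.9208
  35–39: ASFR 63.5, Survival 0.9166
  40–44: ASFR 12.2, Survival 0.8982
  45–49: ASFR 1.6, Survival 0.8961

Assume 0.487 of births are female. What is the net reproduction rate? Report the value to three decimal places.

Proportion female at birth = 0.487.
Each age group contributes 5 × ASFR × survival:
  15–19: 5 × 150.1/1000 × 0.9671 = 0.72581
  20–24: 5 × 323.9/1000 × 0.9549 = 1.54646
  25–29: 5 × 339.3/1000 × 0.9359 = 1.58775
  30–34: 5 × 188.0/1000 × 0.9208 = 0.86555
  35–39: 5 × 63.5/1000 × 0.9166 = 0.29102
  40–44: 5 × 12.2/1000 × 0.8982 = 0.05479
  45–49: 5 × 1.6/1000 × 0.8961 = 0.00717
Sum = 5.07855
NRR = 0.487 × 5.07855 = 2.47325

2.473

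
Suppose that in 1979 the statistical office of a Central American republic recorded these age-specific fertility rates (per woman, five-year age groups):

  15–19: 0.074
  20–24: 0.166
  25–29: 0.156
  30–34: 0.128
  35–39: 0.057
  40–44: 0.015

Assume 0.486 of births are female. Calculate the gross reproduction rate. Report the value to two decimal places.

Proportion female at birth = 0.486.
Sum of ASFRs = 0.074 + 0.166 + 0.156 + 0.128 + 0.057 + 0.015 = 0.596
TFR = 5 × 0.596 = 2.98
GRR = 0.486 × 2.98 = 1.44828

1.45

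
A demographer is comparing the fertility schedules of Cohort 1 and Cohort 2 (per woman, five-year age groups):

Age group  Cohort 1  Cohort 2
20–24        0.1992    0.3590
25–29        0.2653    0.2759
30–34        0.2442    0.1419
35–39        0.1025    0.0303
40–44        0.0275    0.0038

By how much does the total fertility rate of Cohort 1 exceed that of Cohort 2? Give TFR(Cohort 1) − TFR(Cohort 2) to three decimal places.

0.139

Cohort 1:
  Sum of ASFRs = 0.1992 + 0.2653 + 0.2442 + 0.1025 + 0.0275 = 0.8387
  TFR = 5 × 0.8387 = 4.1935
Cohort 2:
  Sum of ASFRs = 0.3590 + 0.2759 + 0.1419 + 0.0303 + 0.0038 = 0.8109
  TFR = 5 × 0.8109 = 4.0545
Difference = 4.1935 − 4.0545 = 0.139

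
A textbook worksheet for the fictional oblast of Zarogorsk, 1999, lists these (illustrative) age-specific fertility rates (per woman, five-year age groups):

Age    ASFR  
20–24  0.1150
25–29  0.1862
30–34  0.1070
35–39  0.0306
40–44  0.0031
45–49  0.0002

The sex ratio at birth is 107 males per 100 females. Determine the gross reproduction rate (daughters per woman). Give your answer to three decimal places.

Proportion female at birth = 100 / (100 + 107) = 0.48309.
Sum of ASFRs = 0.1150 + 0.1862 + 0.1070 + 0.0306 + 0.0031 + 0.0002 = 0.4421
TFR = 5 × 0.4421 = 2.2105
GRR = 0.48309 × 2.2105 = 1.06787

1.068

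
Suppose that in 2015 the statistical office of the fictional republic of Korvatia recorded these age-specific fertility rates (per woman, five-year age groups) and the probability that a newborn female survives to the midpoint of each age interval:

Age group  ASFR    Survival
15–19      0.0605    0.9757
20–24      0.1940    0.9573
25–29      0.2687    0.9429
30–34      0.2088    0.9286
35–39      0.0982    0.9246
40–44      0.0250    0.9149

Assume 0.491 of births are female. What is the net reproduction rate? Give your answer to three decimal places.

1.978

Proportion female at birth = 0.491.
Survival-weighted fertility by age (5·fₓ·Sₓ):
  15–19: 5 × 0.0605 × 0.9757 = 0.29515
  20–24: 5 × 0.1940 × 0.9573 = 0.92858
  25–29: 5 × 0.2687 × 0.9429 = 1.26679
  30–34: 5 × 0.2088 × 0.9286 = 0.96946
  35–39: 5 × 0.0982 × 0.9246 = 0.45398
  40–44: 5 × 0.0250 × 0.9149 = 0.11436
Sum = 4.02832
NRR = 0.491 × 4.02832 = 1.97791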